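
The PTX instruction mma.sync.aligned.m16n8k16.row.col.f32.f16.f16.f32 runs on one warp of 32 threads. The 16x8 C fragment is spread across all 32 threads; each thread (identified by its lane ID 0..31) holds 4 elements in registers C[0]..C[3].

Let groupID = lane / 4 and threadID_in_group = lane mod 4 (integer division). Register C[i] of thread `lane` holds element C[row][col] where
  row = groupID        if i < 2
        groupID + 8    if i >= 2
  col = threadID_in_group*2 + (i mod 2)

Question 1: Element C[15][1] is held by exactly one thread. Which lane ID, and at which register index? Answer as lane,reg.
28,3

r=15→G=7,rhi=1  c=1→T=0,p=1
L=7*4+0=28  i=1*2+1=3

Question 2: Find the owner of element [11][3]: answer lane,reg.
r:11=>grp=3,rB=1  c:3=>tig=1,lo=1
L=3*4+1=13  i=1*2+1=3

13,3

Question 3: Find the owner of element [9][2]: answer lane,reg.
r=9⇒gr=1,Rb=1  c=2⇒th=1,odd=0
L=1*4+1=5  i=1*2+0=2

5,2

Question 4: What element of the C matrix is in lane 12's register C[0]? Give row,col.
3,0

12: G=3,T=0
[0] (3+0,0*2+0) = (3,0)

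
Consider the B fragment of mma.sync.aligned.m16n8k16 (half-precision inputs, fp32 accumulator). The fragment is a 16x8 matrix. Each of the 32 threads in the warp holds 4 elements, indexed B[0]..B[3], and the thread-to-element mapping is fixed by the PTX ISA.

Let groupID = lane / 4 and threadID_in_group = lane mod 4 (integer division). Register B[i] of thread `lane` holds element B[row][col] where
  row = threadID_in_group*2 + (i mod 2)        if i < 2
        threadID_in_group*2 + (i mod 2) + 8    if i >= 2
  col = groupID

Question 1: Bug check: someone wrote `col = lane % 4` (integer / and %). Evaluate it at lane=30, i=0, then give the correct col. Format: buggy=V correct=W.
`lane % 4`[30,0]->2
lane 30->30/4=7, 30 mod 4=2
i=0  r:2·2+0+0->4  c:7
col: 2 vs 7

buggy=2 correct=7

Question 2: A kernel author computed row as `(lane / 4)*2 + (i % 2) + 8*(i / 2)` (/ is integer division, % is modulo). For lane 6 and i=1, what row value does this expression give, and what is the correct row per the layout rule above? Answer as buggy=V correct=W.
buggy=3 correct=5

`(lane / 4)*2 + (i % 2) + 8*(i / 2)`[6,1]→3
L=6→G=6>>2=1, T=6&3=2
[1]→row 2·2+1+0=5  col G=1
row: 3 vs 5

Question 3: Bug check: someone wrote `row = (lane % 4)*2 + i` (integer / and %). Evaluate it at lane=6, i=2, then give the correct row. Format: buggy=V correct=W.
`(lane % 4)*2 + i`[6,2]=>6
lane 6: grp=1 (6/4), tig=2 (6%4)
i=2: r=2*2+0+8=12, c=grp=1
row: 6 vs 12

buggy=6 correct=12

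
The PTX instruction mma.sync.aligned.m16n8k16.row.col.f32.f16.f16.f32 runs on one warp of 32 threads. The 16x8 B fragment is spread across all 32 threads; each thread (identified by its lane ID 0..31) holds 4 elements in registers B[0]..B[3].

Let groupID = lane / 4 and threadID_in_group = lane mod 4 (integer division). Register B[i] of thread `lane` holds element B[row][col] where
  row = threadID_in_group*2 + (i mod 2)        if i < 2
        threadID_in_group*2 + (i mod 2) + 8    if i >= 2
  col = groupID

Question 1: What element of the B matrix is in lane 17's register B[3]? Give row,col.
11,4

L=17->g=17>>2=4, t=17&3=1
[3]->row 1·2+1+8=11  col g=4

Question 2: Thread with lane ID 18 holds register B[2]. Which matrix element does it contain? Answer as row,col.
12,4

lane 18->18/4=4, 18 mod 4=2
i=2  r:2·2+0+8->12  c:4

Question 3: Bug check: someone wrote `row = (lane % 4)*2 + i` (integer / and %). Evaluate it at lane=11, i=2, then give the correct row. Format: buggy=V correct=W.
buggy=8 correct=14

`(lane % 4)*2 + i`[11,2]=>8
lane 11: grp=2 (11/4), tig=3 (11%4)
i=2: r=3*2+0+8=14, c=grp=2
row: 8 vs 14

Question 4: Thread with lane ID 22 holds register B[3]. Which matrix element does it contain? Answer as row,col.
13,5

lane 22: gid=5 (22/4), tid=2 (22%4)
i=3: r=2*2+1+8=13, c=gid=5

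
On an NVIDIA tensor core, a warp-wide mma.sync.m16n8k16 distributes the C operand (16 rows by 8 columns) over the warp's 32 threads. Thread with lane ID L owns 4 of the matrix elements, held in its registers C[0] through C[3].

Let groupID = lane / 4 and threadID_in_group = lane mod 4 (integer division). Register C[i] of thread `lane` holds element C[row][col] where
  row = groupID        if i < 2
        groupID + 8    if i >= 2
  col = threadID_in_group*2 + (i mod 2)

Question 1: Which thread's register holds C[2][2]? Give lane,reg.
9,0

r:2=>grp=2,rB=0  c:2=>tig=1,lo=0
L=2*4+1=9  i=0*2+0=0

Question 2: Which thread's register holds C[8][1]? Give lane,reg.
r=8->g=0,rb=1  c=1->t=0,b0=1
L=0*4+0=0  i=1*2+1=3

0,3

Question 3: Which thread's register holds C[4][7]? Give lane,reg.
r: 4->gid=4,r8=0  c: 7->tid=3,i&1=1
L=4*4+3=19  i=0*2+1=1

19,1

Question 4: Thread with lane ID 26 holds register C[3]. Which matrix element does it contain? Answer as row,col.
lane 26=>26/4=6, 26 mod 4=2
i=3  r:6+8=>14  c:2·2+1=>5

14,5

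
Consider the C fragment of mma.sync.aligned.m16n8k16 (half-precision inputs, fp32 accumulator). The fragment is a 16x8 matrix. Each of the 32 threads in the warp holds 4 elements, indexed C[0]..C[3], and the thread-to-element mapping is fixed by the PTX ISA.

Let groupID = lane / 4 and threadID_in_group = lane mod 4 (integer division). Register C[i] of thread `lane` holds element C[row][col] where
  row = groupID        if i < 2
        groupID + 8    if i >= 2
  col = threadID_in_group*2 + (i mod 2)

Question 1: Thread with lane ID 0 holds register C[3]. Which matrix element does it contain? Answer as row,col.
8,1

L=0→G=0>>2=0, T=0&3=0
[3]→row 0+8=8  col 0·2+1=1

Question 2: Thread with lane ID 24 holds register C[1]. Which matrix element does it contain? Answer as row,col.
6,1

lane 24⇒24/4=6, 24 mod 4=0
i=1  r:6+0⇒6  c:2·0+1⇒1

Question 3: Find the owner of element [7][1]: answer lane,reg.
r=7→G=7,rhi=0  c=1→T=0,p=1
L=7*4+0=28  i=0*2+1=1

28,1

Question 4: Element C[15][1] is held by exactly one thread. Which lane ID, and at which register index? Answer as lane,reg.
r: 15->gid=7,r8=1  c: 1->tid=0,i&1=1
L=7*4+0=28  i=1*2+1=3

28,3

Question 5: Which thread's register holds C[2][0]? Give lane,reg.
r=2⇒gr=2,Rb=0  c=0⇒th=0,odd=0
L=2*4+0=8  i=0*2+0=0

8,0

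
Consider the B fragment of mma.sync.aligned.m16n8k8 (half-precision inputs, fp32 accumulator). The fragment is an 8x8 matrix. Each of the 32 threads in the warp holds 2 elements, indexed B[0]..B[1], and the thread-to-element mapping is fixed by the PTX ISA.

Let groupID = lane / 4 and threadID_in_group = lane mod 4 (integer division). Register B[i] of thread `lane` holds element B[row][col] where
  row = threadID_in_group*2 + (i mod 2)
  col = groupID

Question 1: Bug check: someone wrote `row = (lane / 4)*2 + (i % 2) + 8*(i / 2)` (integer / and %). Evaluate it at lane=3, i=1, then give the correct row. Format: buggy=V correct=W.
buggy=1 correct=7

`(lane / 4)*2 + (i % 2) + 8*(i / 2)`[3,1]->1
3: g=0,t=3
[1] (3*2+1,0) = (7,0)
row: 1 vs 7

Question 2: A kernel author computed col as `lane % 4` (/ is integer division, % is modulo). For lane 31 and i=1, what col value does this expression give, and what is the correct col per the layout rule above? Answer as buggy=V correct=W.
buggy=3 correct=7

`lane % 4`[31,1]->3
lane 31: gid=7 (31/4), tid=3 (31%4)
i=1: r=3*2+1=7, c=gid=7
col: 3 vs 7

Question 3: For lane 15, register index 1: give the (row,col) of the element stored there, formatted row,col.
lane 15: gid=3 (15/4), tid=3 (15%4)
i=1: r=3*2+1=7, c=gid=3

7,3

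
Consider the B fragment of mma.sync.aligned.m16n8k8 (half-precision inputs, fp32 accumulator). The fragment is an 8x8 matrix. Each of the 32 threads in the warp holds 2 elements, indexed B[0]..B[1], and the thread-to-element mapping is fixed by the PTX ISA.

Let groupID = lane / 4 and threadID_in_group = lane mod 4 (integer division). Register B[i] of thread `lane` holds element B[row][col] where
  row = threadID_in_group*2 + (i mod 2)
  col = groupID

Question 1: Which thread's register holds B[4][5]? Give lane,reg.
c: 5->gid=5  r: 4->tid=2,i&1=0
L=5*4+2=22  i=0=0

22,0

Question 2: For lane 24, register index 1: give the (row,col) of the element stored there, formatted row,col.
24: gid=6,tid=0
[1] (0*2+1,6) = (1,6)

1,6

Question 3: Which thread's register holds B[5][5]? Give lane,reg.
c: 5->gid=5  r: 5->tid=2,i&1=1
L=5*4+2=22  i=1=1

22,1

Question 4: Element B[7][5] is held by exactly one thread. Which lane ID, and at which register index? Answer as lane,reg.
c:5=>grp=5  r:7=>tig=3,lo=1
L=5*4+3=23  i=1=1

23,1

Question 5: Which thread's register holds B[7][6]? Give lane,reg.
27,1

c: 6->gid=6  r: 7->tid=3,i&1=1
L=6*4+3=27  i=1=1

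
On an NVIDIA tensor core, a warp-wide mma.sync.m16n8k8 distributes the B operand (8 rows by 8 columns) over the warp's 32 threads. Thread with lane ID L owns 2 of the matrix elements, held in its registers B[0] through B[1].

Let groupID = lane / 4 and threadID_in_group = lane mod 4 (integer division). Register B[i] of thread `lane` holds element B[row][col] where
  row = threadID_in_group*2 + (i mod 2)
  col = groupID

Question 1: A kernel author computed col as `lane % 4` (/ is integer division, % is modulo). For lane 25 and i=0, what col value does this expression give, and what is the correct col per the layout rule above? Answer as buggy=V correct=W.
`lane % 4`[25,0]⇒1
lane 25: gr=6 (25/4), th=1 (25%4)
i=0: r=1*2+0=2, c=gr=6
col: 1 vs 6

buggy=1 correct=6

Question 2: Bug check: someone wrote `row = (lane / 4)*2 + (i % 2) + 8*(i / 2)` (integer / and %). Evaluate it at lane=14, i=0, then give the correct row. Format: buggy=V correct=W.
buggy=6 correct=4

`(lane / 4)*2 + (i % 2) + 8*(i / 2)`[14,0]⇒6
14: gr=3,th=2
[0] (2*2+0,3) = (4,3)
row: 6 vs 4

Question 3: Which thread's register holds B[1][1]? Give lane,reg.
4,1

c=1->g=1  r=1->t=0,b0=1
L=1*4+0=4  i=1=1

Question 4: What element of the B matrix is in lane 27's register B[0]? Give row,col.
27: G=6,T=3
[0] (3*2+0,6) = (6,6)

6,6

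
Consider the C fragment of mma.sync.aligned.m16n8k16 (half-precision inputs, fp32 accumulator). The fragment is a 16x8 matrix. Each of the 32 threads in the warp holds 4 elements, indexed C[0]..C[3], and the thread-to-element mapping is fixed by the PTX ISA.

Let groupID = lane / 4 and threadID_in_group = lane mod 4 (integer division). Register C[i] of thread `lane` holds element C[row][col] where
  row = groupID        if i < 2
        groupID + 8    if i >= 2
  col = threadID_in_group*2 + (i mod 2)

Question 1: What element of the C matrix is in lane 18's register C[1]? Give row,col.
lane 18: gr=4 (18/4), th=2 (18%4)
i=1: r=4+0=4, c=2*2+1=5

4,5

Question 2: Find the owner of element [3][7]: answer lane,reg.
15,1

r=3⇒gr=3,Rb=0  c=7⇒th=3,odd=1
L=3*4+3=15  i=0*2+1=1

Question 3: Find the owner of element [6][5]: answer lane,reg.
r:6=>grp=6,rB=0  c:5=>tig=2,lo=1
L=6*4+2=26  i=0*2+1=1

26,1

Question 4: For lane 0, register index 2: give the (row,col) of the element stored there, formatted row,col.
0: g=0,t=0
[2] (0+8,0*2+0) = (8,0)

8,0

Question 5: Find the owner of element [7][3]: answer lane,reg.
r=7→G=7,rhi=0  c=3→T=1,p=1
L=7*4+1=29  i=0*2+1=1

29,1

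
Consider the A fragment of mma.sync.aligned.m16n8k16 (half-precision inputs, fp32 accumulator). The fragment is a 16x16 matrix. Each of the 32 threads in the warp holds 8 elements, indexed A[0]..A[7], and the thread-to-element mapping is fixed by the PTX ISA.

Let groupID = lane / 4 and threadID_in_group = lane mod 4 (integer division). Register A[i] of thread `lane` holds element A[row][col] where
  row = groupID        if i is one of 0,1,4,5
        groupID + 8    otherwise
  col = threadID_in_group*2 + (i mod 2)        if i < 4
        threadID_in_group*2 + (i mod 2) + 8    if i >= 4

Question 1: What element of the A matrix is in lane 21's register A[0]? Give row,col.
lane 21: grp=5 (21/4), tig=1 (21%4)
i=0: r=5+0=5, c=1*2+0+0=2

5,2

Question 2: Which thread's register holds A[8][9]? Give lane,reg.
r=8->g=0,rb=1  c=9->cb=1,t=0,b0=1
L=0*4+0=0  i=1*4+1*2+1=7

0,7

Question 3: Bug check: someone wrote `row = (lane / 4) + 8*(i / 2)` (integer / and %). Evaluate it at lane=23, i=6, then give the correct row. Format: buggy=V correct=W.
`(lane / 4) + 8*(i / 2)`[23,6]→29
L=23→G=23>>2=5, T=23&3=3
[6]→row 5+8=13  col 3·2+0+8=14
row: 29 vs 13

buggy=29 correct=13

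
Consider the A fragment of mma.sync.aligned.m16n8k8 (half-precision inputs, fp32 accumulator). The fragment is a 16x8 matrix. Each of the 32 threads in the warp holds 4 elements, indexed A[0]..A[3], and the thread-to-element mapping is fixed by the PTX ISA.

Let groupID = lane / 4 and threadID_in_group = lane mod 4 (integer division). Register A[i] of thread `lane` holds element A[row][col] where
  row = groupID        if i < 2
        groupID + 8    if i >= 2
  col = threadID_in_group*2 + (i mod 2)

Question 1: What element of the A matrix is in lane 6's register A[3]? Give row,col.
lane 6⇒6/4=1, 6 mod 4=2
i=3  r:1+8⇒9  c:2·2+1⇒5

9,5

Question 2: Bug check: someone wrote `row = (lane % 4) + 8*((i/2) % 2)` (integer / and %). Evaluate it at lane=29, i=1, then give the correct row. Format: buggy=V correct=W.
`(lane % 4) + 8*((i/2) % 2)`[29,1]⇒1
lane 29⇒29/4=7, 29 mod 4=1
i=1  r:7+0⇒7  c:2·1+1⇒3
row: 1 vs 7

buggy=1 correct=7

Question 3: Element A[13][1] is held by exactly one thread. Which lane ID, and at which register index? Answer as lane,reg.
20,3

r: 13->gid=5,r8=1  c: 1->tid=0,i&1=1
L=5*4+0=20  i=1*2+1=3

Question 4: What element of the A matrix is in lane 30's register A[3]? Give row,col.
L=30->g=30>>2=7, t=30&3=2
[3]->row 7+8=15  col 2·2+1=5

15,5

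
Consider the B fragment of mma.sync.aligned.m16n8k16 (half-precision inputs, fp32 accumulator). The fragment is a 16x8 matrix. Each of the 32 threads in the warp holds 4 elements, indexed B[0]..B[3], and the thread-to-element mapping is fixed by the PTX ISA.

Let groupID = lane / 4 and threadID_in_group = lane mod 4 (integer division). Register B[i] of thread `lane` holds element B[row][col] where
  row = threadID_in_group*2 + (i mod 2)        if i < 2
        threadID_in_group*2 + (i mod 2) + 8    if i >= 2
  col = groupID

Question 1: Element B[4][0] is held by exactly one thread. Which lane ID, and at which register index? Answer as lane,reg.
2,0

c=0⇒gr=0  r=4⇒Rb=0,th=2,odd=0
L=0*4+2=2  i=0*2+0=0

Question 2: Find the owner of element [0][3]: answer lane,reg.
12,0

c=3→G=3  r=0→rhi=0,T=0,p=0
L=3*4+0=12  i=0*2+0=0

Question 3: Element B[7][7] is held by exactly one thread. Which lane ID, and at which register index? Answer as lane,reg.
31,1

c: 7->gid=7  r: 7->r8=0,tid=3,i&1=1
L=7*4+3=31  i=0*2+1=1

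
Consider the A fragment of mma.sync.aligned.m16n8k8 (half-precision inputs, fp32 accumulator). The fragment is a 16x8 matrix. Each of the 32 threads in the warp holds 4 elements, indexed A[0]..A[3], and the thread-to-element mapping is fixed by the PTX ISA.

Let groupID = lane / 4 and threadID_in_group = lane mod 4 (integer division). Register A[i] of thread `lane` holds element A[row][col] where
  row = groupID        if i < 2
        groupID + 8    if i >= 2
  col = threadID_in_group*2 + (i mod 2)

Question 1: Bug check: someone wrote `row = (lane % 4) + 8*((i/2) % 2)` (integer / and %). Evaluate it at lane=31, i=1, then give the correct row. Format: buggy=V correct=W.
`(lane % 4) + 8*((i/2) % 2)`[31,1]->3
lane 31: gid=7 (31/4), tid=3 (31%4)
i=1: r=7+0=7, c=3*2+1=7
row: 3 vs 7

buggy=3 correct=7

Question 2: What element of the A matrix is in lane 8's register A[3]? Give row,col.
8: G=2,T=0
[3] (2+8,0*2+1) = (10,1)

10,1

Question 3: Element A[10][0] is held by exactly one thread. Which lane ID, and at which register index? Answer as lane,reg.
8,2

r: 10->gid=2,r8=1  c: 0->tid=0,i&1=0
L=2*4+0=8  i=1*2+0=2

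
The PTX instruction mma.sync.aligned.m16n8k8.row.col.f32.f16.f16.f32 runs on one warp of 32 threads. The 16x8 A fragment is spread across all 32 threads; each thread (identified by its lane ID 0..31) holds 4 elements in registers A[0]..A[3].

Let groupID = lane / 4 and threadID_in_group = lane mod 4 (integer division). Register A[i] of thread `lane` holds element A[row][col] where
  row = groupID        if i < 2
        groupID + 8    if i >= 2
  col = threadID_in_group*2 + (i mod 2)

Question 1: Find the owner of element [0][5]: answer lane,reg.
2,1

r: 0->gid=0,r8=0  c: 5->tid=2,i&1=1
L=0*4+2=2  i=0*2+1=1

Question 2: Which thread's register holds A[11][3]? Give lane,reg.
r: 11->gid=3,r8=1  c: 3->tid=1,i&1=1
L=3*4+1=13  i=1*2+1=3

13,3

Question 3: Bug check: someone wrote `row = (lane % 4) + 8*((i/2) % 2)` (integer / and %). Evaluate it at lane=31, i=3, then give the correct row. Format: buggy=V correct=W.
`(lane % 4) + 8*((i/2) % 2)`[31,3]=>11
lane 31=>31/4=7, 31 mod 4=3
i=3  r:7+8=>15  c:2·3+1=>7
row: 11 vs 15

buggy=11 correct=15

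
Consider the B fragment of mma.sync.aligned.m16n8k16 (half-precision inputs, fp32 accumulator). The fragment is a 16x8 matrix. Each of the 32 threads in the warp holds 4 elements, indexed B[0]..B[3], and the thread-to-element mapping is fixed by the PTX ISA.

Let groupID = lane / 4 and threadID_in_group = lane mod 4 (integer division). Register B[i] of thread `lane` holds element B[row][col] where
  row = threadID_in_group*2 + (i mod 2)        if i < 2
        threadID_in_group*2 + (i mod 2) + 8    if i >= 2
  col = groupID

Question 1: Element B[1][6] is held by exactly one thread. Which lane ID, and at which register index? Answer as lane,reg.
24,1

c=6→G=6  r=1→rhi=0,T=0,p=1
L=6*4+0=24  i=0*2+1=1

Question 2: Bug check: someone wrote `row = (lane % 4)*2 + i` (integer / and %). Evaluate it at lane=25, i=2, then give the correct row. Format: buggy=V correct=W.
buggy=4 correct=10

`(lane % 4)*2 + i`[25,2]⇒4
lane 25: gr=6 (25/4), th=1 (25%4)
i=2: r=1*2+0+8=10, c=gr=6
row: 4 vs 10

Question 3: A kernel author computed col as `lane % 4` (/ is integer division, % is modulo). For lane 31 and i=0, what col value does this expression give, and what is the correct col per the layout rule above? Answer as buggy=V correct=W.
`lane % 4`[31,0]->3
L=31->gid=31>>2=7, tid=31&3=3
[0]->row 3·2+0+0=6  col gid=7
col: 3 vs 7

buggy=3 correct=7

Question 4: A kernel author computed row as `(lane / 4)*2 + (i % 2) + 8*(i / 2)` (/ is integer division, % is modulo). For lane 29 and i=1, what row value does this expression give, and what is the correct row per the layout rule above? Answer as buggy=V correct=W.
`(lane / 4)*2 + (i % 2) + 8*(i / 2)`[29,1]⇒15
lane 29: gr=7 (29/4), th=1 (29%4)
i=1: r=1*2+1+0=3, c=gr=7
row: 15 vs 3

buggy=15 correct=3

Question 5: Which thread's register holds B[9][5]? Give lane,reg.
20,3

c:5=>grp=5  r:9=>rB=1,tig=0,lo=1
L=5*4+0=20  i=1*2+1=3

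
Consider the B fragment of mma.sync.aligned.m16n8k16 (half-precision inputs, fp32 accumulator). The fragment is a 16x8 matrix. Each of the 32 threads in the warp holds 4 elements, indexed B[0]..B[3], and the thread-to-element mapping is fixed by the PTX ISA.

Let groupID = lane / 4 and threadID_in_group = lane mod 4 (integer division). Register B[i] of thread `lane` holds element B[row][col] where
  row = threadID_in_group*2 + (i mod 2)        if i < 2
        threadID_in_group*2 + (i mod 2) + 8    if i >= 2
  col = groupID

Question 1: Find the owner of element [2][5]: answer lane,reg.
21,0

c=5⇒gr=5  r=2⇒Rb=0,th=1,odd=0
L=5*4+1=21  i=0*2+0=0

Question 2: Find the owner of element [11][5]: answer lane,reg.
c=5⇒gr=5  r=11⇒Rb=1,th=1,odd=1
L=5*4+1=21  i=1*2+1=3

21,3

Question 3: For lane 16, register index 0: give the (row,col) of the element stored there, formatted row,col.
0,4

lane 16->16/4=4, 16 mod 4=0
i=0  r:2·0+0+0->0  c:4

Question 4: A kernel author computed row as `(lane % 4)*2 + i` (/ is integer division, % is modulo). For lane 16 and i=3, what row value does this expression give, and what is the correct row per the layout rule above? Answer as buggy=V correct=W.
buggy=3 correct=9

`(lane % 4)*2 + i`[16,3]→3
lane 16→16/4=4, 16 mod 4=0
i=3  r:2·0+1+8→9  c:4
row: 3 vs 9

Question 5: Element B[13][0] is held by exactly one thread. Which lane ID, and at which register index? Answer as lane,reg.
2,3

c:0=>grp=0  r:13=>rB=1,tig=2,lo=1
L=0*4+2=2  i=1*2+1=3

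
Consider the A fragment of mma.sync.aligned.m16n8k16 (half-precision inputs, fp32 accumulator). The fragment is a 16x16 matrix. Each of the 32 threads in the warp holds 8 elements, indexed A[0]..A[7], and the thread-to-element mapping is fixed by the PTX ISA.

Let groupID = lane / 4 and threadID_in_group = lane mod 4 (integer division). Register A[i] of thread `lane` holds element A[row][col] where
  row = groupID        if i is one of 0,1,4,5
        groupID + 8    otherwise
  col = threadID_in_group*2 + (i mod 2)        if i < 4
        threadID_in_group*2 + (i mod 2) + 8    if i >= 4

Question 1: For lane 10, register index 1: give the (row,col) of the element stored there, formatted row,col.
L=10->gid=10>>2=2, tid=10&3=2
[1]->row 2+0=2  col 2·2+1+0=5

2,5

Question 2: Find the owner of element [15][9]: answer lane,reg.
28,7

r: 15->gid=7,r8=1  c: 9->c8=1,tid=0,i&1=1
L=7*4+0=28  i=1*4+1*2+1=7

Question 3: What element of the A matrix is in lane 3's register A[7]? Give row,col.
lane 3⇒3/4=0, 3 mod 4=3
i=7  r:0+8⇒8  c:2·3+1+8⇒15

8,15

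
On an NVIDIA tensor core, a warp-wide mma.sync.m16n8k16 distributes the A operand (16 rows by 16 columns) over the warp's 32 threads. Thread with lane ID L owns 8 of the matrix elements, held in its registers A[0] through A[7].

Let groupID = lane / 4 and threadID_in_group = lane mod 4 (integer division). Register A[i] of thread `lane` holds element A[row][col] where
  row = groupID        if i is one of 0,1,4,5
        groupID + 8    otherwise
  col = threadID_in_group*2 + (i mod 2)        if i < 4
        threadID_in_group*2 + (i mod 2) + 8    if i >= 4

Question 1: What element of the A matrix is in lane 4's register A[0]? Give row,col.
1,0

lane 4=>4/4=1, 4 mod 4=0
i=0  r:1+0=>1  c:2·0+0+0=>0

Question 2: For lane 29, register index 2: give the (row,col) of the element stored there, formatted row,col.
29: gid=7,tid=1
[2] (7+8,1*2+0+0) = (15,2)

15,2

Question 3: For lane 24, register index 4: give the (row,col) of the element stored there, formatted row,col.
lane 24->24/4=6, 24 mod 4=0
i=4  r:6+0->6  c:2·0+0+8->8

6,8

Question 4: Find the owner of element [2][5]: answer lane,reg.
10,1

r:2=>grp=2,rB=0  c:5=>cB=0,tig=2,lo=1
L=2*4+2=10  i=0*4+0*2+1=1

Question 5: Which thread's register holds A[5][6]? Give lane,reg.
r=5⇒gr=5,Rb=0  c=6⇒Cb=0,th=3,odd=0
L=5*4+3=23  i=0*4+0*2+0=0

23,0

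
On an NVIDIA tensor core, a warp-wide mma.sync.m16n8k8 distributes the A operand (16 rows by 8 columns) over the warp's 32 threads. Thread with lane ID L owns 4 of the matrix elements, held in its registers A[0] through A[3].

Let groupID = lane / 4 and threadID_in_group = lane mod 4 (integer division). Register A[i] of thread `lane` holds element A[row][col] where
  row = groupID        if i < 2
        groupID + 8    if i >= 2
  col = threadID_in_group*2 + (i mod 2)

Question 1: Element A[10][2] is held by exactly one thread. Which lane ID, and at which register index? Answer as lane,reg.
r:10=>grp=2,rB=1  c:2=>tig=1,lo=0
L=2*4+1=9  i=1*2+0=2

9,2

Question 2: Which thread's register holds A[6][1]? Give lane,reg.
24,1

r=6→G=6,rhi=0  c=1→T=0,p=1
L=6*4+0=24  i=0*2+1=1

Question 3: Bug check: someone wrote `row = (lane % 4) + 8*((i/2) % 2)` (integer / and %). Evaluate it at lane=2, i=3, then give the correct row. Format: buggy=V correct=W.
buggy=10 correct=8

`(lane % 4) + 8*((i/2) % 2)`[2,3]→10
L=2→G=2>>2=0, T=2&3=2
[3]→row 0+8=8  col 2·2+1=5
row: 10 vs 8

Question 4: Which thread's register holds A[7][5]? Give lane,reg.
30,1

r=7->g=7,rb=0  c=5->t=2,b0=1
L=7*4+2=30  i=0*2+1=1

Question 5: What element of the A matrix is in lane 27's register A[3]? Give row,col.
lane 27: grp=6 (27/4), tig=3 (27%4)
i=3: r=6+8=14, c=3*2+1=7

14,7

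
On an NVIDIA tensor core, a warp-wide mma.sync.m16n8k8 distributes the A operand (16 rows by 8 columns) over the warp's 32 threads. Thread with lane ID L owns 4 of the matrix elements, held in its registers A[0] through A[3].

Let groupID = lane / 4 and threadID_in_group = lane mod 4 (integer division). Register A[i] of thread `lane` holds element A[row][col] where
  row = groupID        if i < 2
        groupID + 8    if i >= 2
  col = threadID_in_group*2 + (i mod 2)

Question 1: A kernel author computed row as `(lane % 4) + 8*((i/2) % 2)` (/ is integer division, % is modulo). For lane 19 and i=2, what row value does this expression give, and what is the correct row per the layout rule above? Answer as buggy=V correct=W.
`(lane % 4) + 8*((i/2) % 2)`[19,2]=>11
lane 19: grp=4 (19/4), tig=3 (19%4)
i=2: r=4+8=12, c=3*2+0=6
row: 11 vs 12

buggy=11 correct=12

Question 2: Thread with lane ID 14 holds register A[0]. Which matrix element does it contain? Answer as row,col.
L=14⇒gr=14>>2=3, th=14&3=2
[0]⇒row 3+0=3  col 2·2+0=4

3,4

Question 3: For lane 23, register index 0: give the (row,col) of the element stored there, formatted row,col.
5,6

lane 23: gid=5 (23/4), tid=3 (23%4)
i=0: r=5+0=5, c=3*2+0=6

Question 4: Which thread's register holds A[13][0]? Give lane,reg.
r:13=>grp=5,rB=1  c:0=>tig=0,lo=0
L=5*4+0=20  i=1*2+0=2

20,2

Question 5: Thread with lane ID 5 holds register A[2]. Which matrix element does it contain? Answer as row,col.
9,2

lane 5⇒5/4=1, 5 mod 4=1
i=2  r:1+8⇒9  c:2·1+0⇒2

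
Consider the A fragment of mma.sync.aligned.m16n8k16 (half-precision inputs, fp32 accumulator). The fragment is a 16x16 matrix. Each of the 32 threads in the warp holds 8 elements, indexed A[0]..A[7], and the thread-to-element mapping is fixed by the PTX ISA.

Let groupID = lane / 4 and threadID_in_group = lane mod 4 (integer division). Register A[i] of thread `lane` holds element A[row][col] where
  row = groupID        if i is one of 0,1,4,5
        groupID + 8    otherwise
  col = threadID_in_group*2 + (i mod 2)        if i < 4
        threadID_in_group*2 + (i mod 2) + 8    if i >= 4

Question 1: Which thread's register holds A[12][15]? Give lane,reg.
r=12⇒gr=4,Rb=1  c=15⇒Cb=1,th=3,odd=1
L=4*4+3=19  i=1*4+1*2+1=7

19,7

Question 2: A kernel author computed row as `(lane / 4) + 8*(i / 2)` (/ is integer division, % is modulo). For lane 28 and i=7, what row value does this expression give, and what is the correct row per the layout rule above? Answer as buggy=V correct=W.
buggy=31 correct=15

`(lane / 4) + 8*(i / 2)`[28,7]=>31
lane 28=>28/4=7, 28 mod 4=0
i=7  r:7+8=>15  c:2·0+1+8=>9
row: 31 vs 15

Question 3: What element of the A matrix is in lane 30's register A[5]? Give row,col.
7,13

L=30->gid=30>>2=7, tid=30&3=2
[5]->row 7+0=7  col 2·2+1+8=13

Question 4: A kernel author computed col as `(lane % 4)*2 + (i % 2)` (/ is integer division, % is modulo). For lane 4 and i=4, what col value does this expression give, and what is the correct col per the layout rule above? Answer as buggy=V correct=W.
`(lane % 4)*2 + (i % 2)`[4,4]->0
lane 4: gid=1 (4/4), tid=0 (4%4)
i=4: r=1+0=1, c=0*2+0+8=8
col: 0 vs 8

buggy=0 correct=8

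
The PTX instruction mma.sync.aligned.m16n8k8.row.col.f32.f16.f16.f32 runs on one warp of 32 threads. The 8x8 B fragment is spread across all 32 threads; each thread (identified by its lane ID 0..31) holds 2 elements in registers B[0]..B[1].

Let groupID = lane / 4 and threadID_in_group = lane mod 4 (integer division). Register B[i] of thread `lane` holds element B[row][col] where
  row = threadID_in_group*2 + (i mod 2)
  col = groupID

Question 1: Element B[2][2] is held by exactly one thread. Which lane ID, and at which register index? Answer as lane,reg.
c:2=>grp=2  r:2=>tig=1,lo=0
L=2*4+1=9  i=0=0

9,0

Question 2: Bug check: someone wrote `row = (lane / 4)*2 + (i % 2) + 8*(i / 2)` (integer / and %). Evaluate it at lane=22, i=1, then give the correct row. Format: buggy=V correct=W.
`(lane / 4)*2 + (i % 2) + 8*(i / 2)`[22,1]->11
22: gid=5,tid=2
[1] (2*2+1,5) = (5,5)
row: 11 vs 5

buggy=11 correct=5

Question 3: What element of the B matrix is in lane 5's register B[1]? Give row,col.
3,1

L=5->gid=5>>2=1, tid=5&3=1
[1]->row 1·2+1=3  col gid=1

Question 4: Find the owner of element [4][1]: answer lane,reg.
6,0

c: 1->gid=1  r: 4->tid=2,i&1=0
L=1*4+2=6  i=0=0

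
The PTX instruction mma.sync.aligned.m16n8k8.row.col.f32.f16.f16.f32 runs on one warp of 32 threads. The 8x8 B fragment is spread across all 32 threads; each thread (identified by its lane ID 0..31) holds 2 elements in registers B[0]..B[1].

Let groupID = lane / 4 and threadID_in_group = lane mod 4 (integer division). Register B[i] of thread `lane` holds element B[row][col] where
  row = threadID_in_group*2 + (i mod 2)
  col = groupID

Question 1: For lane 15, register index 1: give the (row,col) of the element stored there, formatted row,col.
lane 15->15/4=3, 15 mod 4=3
i=1  r:2·3+1->7  c:3

7,3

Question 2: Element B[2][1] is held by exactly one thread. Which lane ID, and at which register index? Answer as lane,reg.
c: 1->gid=1  r: 2->tid=1,i&1=0
L=1*4+1=5  i=0=0

5,0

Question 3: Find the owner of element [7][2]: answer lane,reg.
11,1

c=2->g=2  r=7->t=3,b0=1
L=2*4+3=11  i=1=1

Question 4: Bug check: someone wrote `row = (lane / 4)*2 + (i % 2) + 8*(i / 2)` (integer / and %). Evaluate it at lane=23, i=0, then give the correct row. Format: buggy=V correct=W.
buggy=10 correct=6

`(lane / 4)*2 + (i % 2) + 8*(i / 2)`[23,0]->10
L=23->gid=23>>2=5, tid=23&3=3
[0]->row 3·2+0=6  col gid=5
row: 10 vs 6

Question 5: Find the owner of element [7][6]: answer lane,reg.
c=6→G=6  r=7→T=3,p=1
L=6*4+3=27  i=1=1

27,1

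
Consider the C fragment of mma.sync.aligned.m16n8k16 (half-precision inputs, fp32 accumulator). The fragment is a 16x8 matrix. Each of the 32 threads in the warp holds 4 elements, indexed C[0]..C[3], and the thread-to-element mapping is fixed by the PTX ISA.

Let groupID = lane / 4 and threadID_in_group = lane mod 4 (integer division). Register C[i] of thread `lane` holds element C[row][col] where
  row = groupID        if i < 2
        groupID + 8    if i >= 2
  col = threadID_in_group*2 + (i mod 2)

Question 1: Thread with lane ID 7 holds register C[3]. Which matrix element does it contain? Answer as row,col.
9,7

7: g=1,t=3
[3] (1+8,3*2+1) = (9,7)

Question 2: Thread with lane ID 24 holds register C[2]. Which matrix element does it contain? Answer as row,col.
14,0

L=24->g=24>>2=6, t=24&3=0
[2]->row 6+8=14  col 0·2+0=0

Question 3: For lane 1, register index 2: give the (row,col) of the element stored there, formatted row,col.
L=1->gid=1>>2=0, tid=1&3=1
[2]->row 0+8=8  col 1·2+0=2

8,2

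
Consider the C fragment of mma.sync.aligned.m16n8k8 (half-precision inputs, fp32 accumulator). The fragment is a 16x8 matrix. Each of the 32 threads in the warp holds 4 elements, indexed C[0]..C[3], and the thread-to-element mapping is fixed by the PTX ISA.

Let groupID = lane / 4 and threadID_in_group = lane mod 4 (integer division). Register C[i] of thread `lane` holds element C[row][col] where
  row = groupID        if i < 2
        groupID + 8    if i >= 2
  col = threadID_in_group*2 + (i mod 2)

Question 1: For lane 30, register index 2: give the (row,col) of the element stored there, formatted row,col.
lane 30: G=7 (30/4), T=2 (30%4)
i=2: r=7+8=15, c=2*2+0=4

15,4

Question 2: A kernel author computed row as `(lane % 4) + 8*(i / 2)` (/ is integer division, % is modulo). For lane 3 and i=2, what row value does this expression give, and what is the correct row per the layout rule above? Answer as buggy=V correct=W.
buggy=11 correct=8

`(lane % 4) + 8*(i / 2)`[3,2]=>11
3: grp=0,tig=3
[2] (0+8,3*2+0) = (8,6)
row: 11 vs 8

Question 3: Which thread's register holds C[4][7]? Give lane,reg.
19,1

r=4->g=4,rb=0  c=7->t=3,b0=1
L=4*4+3=19  i=0*2+1=1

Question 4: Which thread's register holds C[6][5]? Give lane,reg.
26,1

r=6→G=6,rhi=0  c=5→T=2,p=1
L=6*4+2=26  i=0*2+1=1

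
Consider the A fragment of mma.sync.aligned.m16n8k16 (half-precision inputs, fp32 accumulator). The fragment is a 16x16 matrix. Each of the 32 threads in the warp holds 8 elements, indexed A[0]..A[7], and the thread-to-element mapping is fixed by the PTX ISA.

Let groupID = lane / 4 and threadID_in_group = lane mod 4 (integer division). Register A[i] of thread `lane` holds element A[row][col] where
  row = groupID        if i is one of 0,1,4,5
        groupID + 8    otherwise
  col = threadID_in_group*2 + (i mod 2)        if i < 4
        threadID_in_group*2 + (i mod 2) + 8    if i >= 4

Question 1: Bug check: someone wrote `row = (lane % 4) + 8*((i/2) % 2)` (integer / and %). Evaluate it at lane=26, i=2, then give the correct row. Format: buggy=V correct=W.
buggy=10 correct=14

`(lane % 4) + 8*((i/2) % 2)`[26,2]->10
26: g=6,t=2
[2] (6+8,2*2+0+0) = (14,4)
row: 10 vs 14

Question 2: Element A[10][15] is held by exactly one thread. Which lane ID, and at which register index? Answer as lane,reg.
11,7

r=10⇒gr=2,Rb=1  c=15⇒Cb=1,th=3,odd=1
L=2*4+3=11  i=1*4+1*2+1=7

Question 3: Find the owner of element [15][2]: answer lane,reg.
29,2

r: 15->gid=7,r8=1  c: 2->c8=0,tid=1,i&1=0
L=7*4+1=29  i=0*4+1*2+0=2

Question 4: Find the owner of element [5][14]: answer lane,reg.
23,4

r=5→G=5,rhi=0  c=14→chi=1,T=3,p=0
L=5*4+3=23  i=1*4+0*2+0=4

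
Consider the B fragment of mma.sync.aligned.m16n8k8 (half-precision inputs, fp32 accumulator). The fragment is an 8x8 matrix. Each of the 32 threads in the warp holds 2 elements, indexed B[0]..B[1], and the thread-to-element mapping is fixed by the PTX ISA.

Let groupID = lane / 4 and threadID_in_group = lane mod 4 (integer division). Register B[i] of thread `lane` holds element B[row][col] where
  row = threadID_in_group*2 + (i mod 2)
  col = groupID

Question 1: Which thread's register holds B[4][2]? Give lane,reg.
c: 2->gid=2  r: 4->tid=2,i&1=0
L=2*4+2=10  i=0=0

10,0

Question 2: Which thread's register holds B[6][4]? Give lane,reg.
c=4⇒gr=4  r=6⇒th=3,odd=0
L=4*4+3=19  i=0=0

19,0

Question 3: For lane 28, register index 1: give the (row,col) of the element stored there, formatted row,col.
lane 28→28/4=7, 28 mod 4=0
i=1  r:2·0+1→1  c:7

1,7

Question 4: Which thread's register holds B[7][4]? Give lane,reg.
c=4⇒gr=4  r=7⇒th=3,odd=1
L=4*4+3=19  i=1=1

19,1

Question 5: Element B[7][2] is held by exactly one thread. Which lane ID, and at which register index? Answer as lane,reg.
c=2→G=2  r=7→T=3,p=1
L=2*4+3=11  i=1=1

11,1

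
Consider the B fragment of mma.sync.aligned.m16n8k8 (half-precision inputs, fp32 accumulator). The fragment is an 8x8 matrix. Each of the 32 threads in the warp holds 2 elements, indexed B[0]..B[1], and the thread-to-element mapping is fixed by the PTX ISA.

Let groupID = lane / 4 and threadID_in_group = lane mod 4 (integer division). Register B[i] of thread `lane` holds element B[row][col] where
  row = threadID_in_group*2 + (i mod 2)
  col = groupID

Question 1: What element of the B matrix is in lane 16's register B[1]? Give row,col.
1,4

L=16→G=16>>2=4, T=16&3=0
[1]→row 0·2+1=1  col G=4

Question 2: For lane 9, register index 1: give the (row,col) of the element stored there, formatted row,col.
L=9->gid=9>>2=2, tid=9&3=1
[1]->row 1·2+1=3  col gid=2

3,2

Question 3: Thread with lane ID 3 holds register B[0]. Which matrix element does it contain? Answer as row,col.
L=3→G=3>>2=0, T=3&3=3
[0]→row 3·2+0=6  col G=0

6,0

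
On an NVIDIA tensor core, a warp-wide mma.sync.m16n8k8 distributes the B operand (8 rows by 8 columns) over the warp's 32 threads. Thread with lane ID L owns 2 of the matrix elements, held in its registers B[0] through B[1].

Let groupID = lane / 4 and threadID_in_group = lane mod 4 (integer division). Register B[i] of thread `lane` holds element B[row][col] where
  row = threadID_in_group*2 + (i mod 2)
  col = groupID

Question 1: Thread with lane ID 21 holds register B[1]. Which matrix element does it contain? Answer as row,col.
lane 21⇒21/4=5, 21 mod 4=1
i=1  r:2·1+1⇒3  c:5

3,5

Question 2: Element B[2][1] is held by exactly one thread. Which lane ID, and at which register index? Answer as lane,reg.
5,0

c=1⇒gr=1  r=2⇒th=1,odd=0
L=1*4+1=5  i=0=0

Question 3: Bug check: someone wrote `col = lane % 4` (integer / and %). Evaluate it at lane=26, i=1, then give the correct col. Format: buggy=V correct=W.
`lane % 4`[26,1]->2
lane 26: gid=6 (26/4), tid=2 (26%4)
i=1: r=2*2+1=5, c=gid=6
col: 2 vs 6

buggy=2 correct=6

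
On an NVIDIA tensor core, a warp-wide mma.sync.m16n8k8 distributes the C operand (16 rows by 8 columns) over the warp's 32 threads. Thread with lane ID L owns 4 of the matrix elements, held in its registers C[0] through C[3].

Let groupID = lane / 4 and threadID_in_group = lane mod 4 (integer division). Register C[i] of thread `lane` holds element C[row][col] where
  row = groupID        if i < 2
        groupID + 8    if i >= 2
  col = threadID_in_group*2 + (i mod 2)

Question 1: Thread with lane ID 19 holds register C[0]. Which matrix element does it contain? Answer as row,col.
4,6

lane 19⇒19/4=4, 19 mod 4=3
i=0  r:4+0⇒4  c:2·3+0⇒6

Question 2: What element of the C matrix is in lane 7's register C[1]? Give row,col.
1,7

L=7=>grp=7>>2=1, tig=7&3=3
[1]=>row 1+0=1  col 3·2+1=7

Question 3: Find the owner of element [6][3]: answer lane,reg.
r: 6->gid=6,r8=0  c: 3->tid=1,i&1=1
L=6*4+1=25  i=0*2+1=1

25,1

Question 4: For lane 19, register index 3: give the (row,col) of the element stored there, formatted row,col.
12,7

19: gid=4,tid=3
[3] (4+8,3*2+1) = (12,7)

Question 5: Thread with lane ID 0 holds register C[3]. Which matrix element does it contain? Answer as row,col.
lane 0⇒0/4=0, 0 mod 4=0
i=3  r:0+8⇒8  c:2·0+1⇒1

8,1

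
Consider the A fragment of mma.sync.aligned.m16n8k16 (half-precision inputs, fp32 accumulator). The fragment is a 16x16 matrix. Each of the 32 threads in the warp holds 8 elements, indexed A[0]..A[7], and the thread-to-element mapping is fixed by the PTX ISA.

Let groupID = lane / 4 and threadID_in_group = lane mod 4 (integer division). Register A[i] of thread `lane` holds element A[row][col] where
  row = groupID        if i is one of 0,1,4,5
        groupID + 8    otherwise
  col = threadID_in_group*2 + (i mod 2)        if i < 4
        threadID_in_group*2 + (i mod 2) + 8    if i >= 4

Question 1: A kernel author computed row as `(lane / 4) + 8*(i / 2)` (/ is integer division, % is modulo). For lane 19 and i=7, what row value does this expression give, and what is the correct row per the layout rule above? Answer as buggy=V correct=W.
buggy=28 correct=12

`(lane / 4) + 8*(i / 2)`[19,7]→28
L=19→G=19>>2=4, T=19&3=3
[7]→row 4+8=12  col 3·2+1+8=15
row: 28 vs 12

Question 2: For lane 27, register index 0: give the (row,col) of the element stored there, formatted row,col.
lane 27->27/4=6, 27 mod 4=3
i=0  r:6+0->6  c:2·3+0+0->6

6,6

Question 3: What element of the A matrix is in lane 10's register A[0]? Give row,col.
2,4

10: grp=2,tig=2
[0] (2+0,2*2+0+0) = (2,4)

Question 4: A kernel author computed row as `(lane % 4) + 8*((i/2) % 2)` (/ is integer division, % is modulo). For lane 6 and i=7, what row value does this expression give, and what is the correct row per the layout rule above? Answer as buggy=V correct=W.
buggy=10 correct=9

`(lane % 4) + 8*((i/2) % 2)`[6,7]→10
lane 6→6/4=1, 6 mod 4=2
i=7  r:1+8→9  c:2·2+1+8→13
row: 10 vs 9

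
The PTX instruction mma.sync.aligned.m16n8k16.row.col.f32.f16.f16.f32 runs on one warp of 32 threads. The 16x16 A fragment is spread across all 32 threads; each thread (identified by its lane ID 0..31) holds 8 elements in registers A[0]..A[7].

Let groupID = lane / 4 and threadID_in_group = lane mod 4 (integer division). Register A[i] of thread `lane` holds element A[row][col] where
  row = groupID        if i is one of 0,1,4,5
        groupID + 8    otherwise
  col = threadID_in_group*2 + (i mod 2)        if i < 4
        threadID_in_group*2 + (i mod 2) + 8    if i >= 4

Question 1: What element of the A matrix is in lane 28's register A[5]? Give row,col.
lane 28→28/4=7, 28 mod 4=0
i=5  r:7+0→7  c:2·0+1+8→9

7,9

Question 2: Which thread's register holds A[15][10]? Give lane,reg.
r=15→G=7,rhi=1  c=10→chi=1,T=1,p=0
L=7*4+1=29  i=1*4+1*2+0=6

29,6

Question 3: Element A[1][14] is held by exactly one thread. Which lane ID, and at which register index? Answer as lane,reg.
r=1->g=1,rb=0  c=14->cb=1,t=3,b0=0
L=1*4+3=7  i=1*4+0*2+0=4

7,4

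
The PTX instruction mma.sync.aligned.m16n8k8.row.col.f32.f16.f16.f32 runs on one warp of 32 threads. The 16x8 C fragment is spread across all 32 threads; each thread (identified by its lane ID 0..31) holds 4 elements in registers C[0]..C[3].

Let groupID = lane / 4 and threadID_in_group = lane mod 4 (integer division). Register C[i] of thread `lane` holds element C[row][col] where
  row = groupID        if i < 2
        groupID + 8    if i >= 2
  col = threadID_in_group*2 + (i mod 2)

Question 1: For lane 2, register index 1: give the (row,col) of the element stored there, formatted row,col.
2: g=0,t=2
[1] (0+0,2*2+1) = (0,5)

0,5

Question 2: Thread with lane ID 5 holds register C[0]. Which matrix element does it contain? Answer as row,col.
1,2

5: gr=1,th=1
[0] (1+0,1*2+0) = (1,2)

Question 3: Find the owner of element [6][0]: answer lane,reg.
24,0

r:6=>grp=6,rB=0  c:0=>tig=0,lo=0
L=6*4+0=24  i=0*2+0=0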